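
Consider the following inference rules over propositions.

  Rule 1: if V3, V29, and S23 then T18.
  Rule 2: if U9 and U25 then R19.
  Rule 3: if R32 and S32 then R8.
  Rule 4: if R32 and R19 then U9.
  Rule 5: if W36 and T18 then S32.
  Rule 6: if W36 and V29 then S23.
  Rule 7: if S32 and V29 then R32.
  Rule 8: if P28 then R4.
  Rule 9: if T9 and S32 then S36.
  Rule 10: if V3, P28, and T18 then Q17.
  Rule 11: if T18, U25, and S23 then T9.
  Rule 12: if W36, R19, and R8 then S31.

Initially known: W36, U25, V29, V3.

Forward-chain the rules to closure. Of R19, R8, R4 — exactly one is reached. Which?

R8

From W36 and V29, Rule 6 gives S23.
V3, V29, and S23 hold, so T18 follows (Rule 1).
W36 and T18 hold, so S32 follows (Rule 5).
S32 and V29 hold, so R32 follows (Rule 7).
From R32 and S32, Rule 3 gives R8.
R4 would need P28 (Rule 8), but P28 is never established. R19 would need U9 and U25 (Rule 2), but U9 is never established.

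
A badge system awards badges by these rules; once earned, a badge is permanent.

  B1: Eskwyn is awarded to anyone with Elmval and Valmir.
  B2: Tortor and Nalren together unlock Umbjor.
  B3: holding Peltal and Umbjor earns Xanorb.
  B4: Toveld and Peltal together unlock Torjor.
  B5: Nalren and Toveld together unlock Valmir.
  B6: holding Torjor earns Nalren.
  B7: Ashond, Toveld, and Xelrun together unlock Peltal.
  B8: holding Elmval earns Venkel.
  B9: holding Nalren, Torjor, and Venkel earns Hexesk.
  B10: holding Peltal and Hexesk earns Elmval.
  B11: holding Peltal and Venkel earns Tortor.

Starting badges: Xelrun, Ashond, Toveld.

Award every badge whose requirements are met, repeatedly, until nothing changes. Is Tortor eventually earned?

No

Tortor would need Peltal and Venkel (B11), but Venkel is never earned.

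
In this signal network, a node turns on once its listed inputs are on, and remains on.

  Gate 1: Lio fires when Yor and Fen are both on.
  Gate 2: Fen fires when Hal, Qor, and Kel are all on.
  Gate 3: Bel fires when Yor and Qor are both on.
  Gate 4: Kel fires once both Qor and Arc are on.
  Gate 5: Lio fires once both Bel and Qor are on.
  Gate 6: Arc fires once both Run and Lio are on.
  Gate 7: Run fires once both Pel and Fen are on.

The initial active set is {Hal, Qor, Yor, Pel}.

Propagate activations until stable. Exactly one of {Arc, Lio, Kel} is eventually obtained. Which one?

Yor and Qor are on, so Bel fires (Gate 3).
Bel and Qor are on, so Lio fires (Gate 5).
Kel would need Qor and Arc (Gate 4), but Arc never turns on. Arc would need Run and Lio (Gate 6), but Run never turns on.

Lio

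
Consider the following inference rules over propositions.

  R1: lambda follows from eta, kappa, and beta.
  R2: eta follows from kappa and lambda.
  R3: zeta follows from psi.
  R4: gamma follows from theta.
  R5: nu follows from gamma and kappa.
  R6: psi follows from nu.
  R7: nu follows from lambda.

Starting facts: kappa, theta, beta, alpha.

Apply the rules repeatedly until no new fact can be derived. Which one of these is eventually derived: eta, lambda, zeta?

theta holds, so gamma follows (R4).
From gamma and kappa, R5 gives nu.
From nu, R6 gives psi.
psi holds, so zeta follows (R3).
lambda would need eta, kappa, and beta (R1), but eta is never established. eta would need kappa and lambda (R2), but lambda is never established.

zeta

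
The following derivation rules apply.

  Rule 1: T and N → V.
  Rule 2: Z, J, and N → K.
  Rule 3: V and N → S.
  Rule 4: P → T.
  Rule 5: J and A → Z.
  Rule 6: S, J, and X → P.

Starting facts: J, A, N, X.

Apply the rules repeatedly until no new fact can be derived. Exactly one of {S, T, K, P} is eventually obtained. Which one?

K

From J and A, Rule 5 gives Z.
Z, J, and N hold, so K follows (Rule 2).
S would need V and N (Rule 3), but V is never established. T would need P (Rule 4), but P is never established. P would need S, J, and X (Rule 6), but S is never established.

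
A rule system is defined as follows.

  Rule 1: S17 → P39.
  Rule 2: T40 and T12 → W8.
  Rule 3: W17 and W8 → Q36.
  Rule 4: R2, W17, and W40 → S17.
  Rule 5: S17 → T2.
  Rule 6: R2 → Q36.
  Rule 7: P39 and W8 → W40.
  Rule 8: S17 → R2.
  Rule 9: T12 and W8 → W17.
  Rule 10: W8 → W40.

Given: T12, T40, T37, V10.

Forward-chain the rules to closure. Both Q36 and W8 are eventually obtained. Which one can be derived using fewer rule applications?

W8

W8: T40 and T12 hold, so W8 follows (Rule 2). [1 rule application]
Q36: T40 and T12 hold, so W8 follows (Rule 2). T12 and W8 hold, so W17 follows (Rule 9). From W17 and W8, Rule 3 gives Q36. [3 rule applications]
W8 needs fewer.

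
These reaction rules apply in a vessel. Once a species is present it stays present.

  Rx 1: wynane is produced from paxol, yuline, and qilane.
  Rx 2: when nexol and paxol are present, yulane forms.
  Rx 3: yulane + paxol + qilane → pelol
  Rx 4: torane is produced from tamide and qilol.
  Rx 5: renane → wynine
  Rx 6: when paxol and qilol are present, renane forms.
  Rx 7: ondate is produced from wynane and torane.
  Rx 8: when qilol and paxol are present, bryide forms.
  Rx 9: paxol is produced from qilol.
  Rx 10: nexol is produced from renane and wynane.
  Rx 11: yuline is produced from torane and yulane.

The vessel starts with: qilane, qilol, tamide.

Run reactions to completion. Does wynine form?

Yes

qilol present → paxol forms (Rx 9).
paxol and qilol present → renane forms (Rx 6).
renane present → wynine forms (Rx 5).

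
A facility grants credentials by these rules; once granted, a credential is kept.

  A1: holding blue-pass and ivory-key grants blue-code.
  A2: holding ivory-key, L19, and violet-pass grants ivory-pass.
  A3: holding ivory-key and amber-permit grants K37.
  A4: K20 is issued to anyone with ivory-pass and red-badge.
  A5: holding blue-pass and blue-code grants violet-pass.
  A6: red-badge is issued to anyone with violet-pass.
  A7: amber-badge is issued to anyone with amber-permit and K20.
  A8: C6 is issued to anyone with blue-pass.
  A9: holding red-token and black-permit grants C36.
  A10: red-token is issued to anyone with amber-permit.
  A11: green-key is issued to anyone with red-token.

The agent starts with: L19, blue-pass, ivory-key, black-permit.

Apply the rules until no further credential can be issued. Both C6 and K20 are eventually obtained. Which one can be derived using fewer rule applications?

C6: Holding blue-pass grants C6 (A8). [1 rule application]
K20: Holding blue-pass and ivory-key grants blue-code (A1). Holding blue-pass and blue-code grants violet-pass (A5). Holding ivory-key, L19, and violet-pass grants ivory-pass (A2). Holding violet-pass grants red-badge (A6). Holding ivory-pass and red-badge grants K20 (A4). [5 rule applications]
C6 needs fewer.

C6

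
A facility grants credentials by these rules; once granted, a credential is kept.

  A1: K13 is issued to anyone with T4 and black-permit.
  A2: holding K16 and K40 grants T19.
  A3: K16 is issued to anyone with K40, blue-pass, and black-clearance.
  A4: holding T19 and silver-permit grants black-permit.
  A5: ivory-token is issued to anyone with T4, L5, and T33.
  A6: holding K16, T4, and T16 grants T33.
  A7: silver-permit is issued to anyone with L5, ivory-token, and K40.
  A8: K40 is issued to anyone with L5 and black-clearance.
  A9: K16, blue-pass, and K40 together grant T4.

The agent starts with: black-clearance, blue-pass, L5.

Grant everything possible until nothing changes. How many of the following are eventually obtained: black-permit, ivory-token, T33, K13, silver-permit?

0

black-permit would need T19 and silver-permit (A4), but silver-permit is never granted.
ivory-token would need T4, L5, and T33 (A5), but T33 is never granted.
T33 would need K16, T4, and T16 (A6), but T16 is never granted.
K13 would need T4 and black-permit (A1), but black-permit is never granted.
silver-permit would need L5, ivory-token, and K40 (A7), but ivory-token is never granted.
None of the 5 are reached.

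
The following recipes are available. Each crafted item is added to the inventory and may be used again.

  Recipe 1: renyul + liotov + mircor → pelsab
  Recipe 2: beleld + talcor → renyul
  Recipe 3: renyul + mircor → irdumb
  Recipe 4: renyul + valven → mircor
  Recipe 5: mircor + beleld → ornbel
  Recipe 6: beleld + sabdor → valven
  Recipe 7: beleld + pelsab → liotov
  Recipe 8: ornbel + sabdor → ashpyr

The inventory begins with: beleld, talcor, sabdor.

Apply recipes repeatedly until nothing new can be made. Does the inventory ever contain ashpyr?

Using Recipe 6, beleld and sabdor make valven.
Using Recipe 2, beleld and talcor make renyul.
renyul + valven → mircor (Recipe 4).
mircor + beleld → ornbel (Recipe 5).
ornbel + sabdor → ashpyr (Recipe 8).

Yes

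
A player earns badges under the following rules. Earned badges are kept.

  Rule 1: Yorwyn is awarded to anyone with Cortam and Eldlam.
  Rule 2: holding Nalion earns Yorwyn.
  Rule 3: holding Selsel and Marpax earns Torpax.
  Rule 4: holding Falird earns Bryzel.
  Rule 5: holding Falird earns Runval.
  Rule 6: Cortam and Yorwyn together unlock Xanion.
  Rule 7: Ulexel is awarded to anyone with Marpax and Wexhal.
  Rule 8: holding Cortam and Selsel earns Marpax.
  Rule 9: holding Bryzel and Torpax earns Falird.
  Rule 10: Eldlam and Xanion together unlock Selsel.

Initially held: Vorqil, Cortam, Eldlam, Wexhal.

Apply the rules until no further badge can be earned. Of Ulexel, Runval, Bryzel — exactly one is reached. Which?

With Cortam and Eldlam, Yorwyn is earned (Rule 1).
With Cortam and Yorwyn, Xanion is earned (Rule 6).
With Eldlam and Xanion, Selsel is earned (Rule 10).
With Cortam and Selsel, Marpax is earned (Rule 8).
With Marpax and Wexhal, Ulexel is earned (Rule 7).
Bryzel would need Falird (Rule 4), but Falird is never earned. Runval would need Falird (Rule 5), but Falird is never earned.

Ulexel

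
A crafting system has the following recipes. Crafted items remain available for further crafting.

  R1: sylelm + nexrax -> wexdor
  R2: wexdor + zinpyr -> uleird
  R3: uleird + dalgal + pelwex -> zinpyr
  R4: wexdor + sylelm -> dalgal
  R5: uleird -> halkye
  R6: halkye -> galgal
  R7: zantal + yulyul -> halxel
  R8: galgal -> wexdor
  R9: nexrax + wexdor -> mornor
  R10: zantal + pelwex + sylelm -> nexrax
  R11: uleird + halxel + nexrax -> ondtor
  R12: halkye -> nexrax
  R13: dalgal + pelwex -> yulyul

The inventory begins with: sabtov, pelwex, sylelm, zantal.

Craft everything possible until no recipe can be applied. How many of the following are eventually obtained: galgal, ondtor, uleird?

0

galgal would need halkye (R6), but halkye is never obtained.
ondtor would need uleird, halxel, and nexrax (R11), but uleird is never obtained.
uleird would need wexdor and zinpyr (R2), but zinpyr is never obtained.
None of the 3 are reached.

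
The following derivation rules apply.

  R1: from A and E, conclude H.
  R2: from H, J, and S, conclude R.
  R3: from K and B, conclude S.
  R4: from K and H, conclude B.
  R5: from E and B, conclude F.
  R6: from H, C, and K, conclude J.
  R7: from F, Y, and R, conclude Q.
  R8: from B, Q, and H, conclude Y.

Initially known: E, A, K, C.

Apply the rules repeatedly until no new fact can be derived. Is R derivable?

From A and E, R1 gives H.
From H, C, and K, R6 gives J.
K and H hold, so B follows (R4).
From K and B, R3 gives S.
From H, J, and S, R2 gives R.

Yes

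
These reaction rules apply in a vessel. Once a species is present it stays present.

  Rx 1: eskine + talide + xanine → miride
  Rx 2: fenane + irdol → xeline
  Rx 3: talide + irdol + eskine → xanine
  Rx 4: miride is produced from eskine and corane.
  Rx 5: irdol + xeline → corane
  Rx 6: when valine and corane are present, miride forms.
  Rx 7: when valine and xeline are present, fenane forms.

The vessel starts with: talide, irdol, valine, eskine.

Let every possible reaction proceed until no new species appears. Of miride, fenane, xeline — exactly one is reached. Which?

miride

talide, irdol, and eskine present → xanine forms (Rx 3).
eskine, talide, and xanine present → miride forms (Rx 1).
xeline would need fenane and irdol (Rx 2), but fenane never forms. fenane would need valine and xeline (Rx 7), but xeline never forms.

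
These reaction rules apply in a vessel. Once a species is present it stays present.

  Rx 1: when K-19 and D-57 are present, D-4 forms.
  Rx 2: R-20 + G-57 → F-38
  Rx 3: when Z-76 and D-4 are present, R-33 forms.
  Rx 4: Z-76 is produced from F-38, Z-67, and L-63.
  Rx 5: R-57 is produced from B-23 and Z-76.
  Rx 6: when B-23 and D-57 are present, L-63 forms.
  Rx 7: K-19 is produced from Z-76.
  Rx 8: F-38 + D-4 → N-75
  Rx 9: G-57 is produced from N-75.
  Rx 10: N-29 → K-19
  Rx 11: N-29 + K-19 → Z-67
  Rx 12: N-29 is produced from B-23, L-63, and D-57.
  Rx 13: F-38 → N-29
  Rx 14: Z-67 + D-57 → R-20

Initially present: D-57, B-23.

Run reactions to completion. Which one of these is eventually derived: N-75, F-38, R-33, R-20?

B-23 and D-57 present → L-63 forms (Rx 6).
B-23, L-63, and D-57 present → N-29 forms (Rx 12).
N-29 present → K-19 forms (Rx 10).
N-29 and K-19 present → Z-67 forms (Rx 11).
Z-67 and D-57 present → R-20 forms (Rx 14).
N-75 would need F-38 and D-4 (Rx 8), but F-38 never forms. R-33 would need Z-76 and D-4 (Rx 3), but Z-76 never forms. F-38 would need R-20 and G-57 (Rx 2), but G-57 never forms.

R-20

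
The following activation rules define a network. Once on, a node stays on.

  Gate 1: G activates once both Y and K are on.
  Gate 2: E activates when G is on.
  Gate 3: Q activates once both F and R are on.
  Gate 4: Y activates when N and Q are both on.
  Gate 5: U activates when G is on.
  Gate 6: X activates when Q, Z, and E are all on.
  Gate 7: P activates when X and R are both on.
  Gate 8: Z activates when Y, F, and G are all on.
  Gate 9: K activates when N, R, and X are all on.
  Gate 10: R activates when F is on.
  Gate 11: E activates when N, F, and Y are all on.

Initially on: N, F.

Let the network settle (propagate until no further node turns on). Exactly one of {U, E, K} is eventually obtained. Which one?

Gate 10: F on → R on.
Gate 3: F and R on → Q on.
N and Q are on, so Y activates (Gate 4).
Gate 11: N, F, and Y on → E on.
K would need N, R, and X (Gate 9), but X never turns on. U would need G (Gate 5), but G never turns on.

E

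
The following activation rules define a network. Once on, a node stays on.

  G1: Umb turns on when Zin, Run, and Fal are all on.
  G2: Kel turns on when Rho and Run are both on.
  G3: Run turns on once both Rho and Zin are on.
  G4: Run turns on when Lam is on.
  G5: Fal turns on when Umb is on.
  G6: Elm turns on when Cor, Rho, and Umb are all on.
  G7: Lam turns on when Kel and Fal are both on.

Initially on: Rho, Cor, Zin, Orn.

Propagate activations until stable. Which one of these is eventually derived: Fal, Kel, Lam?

Kel

G3: Rho and Zin on → Run on.
G2: Rho and Run on → Kel on.
Lam would need Kel and Fal (G7), but Fal never turns on. Fal would need Umb (G5), but Umb never turns on.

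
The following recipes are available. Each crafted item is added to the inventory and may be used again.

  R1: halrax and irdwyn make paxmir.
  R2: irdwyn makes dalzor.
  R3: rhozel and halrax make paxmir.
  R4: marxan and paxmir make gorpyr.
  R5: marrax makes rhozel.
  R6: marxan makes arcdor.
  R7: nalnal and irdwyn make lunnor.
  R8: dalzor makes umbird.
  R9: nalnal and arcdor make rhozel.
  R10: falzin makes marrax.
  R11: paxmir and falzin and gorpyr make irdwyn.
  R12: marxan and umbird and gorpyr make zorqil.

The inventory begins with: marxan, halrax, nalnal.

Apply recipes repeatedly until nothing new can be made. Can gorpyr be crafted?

marxan → arcdor (R6).
nalnal and arcdor → rhozel (R9).
rhozel and halrax → paxmir (R3).
marxan and paxmir → gorpyr (R4).

Yes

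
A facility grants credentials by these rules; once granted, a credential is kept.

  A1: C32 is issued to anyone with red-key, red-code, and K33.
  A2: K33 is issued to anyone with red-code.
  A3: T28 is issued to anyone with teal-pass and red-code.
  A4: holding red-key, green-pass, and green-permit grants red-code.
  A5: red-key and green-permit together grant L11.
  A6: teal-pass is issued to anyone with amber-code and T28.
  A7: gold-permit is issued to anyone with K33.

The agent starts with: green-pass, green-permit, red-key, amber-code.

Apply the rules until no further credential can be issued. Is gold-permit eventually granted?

Holding red-key, green-pass, and green-permit grants red-code (A4).
Holding red-code grants K33 (A2).
Holding K33 grants gold-permit (A7).

Yes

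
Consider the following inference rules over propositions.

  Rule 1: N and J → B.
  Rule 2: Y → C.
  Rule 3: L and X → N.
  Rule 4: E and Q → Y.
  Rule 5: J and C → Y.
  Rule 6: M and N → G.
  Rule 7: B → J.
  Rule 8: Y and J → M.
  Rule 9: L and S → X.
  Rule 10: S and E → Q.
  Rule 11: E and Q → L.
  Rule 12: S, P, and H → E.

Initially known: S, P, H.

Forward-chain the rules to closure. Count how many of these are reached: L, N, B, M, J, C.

From S, P, and H, Rule 12 gives E.
From S and E, Rule 10 gives Q.
From E and Q, Rule 11 gives L.
E and Q hold, so Y follows (Rule 4).
L and S hold, so X follows (Rule 9).
From Y, Rule 2 gives C.
From L and X, Rule 3 gives N.
L: reached.
N: reached.
B would need N and J (Rule 1), but J is never established.
M would need Y and J (Rule 8), but J is never established.
J would need B (Rule 7), but B is never established.
C: reached.
Reached: L, N, and C — 3 of the 6.

3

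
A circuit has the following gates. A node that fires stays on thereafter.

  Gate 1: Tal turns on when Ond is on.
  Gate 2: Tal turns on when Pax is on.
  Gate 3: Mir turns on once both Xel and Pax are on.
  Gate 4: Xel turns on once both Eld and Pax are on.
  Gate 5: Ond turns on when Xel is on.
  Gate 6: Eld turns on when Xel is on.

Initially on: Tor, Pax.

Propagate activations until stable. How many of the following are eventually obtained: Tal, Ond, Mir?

Pax is on, so Tal turns on (Gate 2).
Tal: reached.
Ond would need Xel (Gate 5), but Xel never turns on.
Mir would need Xel and Pax (Gate 3), but Xel never turns on.
Reached: Tal — 1 of the 3.

1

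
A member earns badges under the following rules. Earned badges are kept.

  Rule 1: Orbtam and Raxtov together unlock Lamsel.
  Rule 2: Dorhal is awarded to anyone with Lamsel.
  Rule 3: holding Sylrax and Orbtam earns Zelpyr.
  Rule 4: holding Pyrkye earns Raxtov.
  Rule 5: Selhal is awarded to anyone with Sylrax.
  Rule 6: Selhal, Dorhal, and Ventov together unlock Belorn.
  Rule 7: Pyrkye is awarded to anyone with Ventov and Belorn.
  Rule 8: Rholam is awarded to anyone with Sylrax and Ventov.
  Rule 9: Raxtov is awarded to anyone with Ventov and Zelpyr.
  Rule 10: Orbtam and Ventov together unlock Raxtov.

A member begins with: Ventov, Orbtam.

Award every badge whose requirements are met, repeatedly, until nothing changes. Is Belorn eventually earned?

No

Belorn would need Selhal, Dorhal, and Ventov (Rule 6), but Selhal is never earned.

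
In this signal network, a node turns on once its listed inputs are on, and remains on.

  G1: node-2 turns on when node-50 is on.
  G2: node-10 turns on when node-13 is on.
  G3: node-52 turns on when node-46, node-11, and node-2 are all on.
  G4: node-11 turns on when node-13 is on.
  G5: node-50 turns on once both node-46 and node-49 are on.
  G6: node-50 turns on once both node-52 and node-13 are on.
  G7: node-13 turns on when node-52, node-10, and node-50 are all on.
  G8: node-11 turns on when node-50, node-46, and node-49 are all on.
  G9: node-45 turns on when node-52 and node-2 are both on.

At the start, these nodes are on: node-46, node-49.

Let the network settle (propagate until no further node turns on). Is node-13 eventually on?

node-13 would need node-52, node-10, and node-50 (G7), but node-10 never turns on.

No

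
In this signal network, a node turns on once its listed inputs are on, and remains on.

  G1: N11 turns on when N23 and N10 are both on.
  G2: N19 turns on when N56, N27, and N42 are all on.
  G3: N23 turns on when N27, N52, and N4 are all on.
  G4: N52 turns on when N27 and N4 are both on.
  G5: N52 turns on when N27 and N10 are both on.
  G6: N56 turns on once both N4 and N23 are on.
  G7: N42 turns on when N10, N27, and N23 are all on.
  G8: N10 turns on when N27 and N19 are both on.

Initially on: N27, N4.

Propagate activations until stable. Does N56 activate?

N27 and N4 are on, so N52 turns on (G4).
G3: N27, N52, and N4 on → N23 on.
G6: N4 and N23 on → N56 on.

Yes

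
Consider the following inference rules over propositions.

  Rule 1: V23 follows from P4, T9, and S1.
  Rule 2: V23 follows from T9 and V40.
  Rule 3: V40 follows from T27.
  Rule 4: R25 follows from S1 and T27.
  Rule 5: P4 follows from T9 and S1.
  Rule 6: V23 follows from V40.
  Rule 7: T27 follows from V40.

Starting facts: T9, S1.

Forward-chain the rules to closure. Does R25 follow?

No

R25 would need S1 and T27 (Rule 4), but T27 is never established.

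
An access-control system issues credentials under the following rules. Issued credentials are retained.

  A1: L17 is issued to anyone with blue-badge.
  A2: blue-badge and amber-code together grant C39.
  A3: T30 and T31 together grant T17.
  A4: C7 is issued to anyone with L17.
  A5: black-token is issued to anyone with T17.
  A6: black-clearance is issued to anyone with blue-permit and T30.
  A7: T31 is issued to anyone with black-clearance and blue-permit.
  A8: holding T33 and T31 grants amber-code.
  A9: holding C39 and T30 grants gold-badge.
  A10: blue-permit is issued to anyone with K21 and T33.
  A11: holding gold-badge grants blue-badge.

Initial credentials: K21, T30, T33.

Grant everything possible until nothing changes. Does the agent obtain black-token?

Yes

Holding K21 and T33 grants blue-permit (A10).
Holding blue-permit and T30 grants black-clearance (A6).
Holding black-clearance and blue-permit grants T31 (A7).
Holding T30 and T31 grants T17 (A3).
Holding T17 grants black-token (A5).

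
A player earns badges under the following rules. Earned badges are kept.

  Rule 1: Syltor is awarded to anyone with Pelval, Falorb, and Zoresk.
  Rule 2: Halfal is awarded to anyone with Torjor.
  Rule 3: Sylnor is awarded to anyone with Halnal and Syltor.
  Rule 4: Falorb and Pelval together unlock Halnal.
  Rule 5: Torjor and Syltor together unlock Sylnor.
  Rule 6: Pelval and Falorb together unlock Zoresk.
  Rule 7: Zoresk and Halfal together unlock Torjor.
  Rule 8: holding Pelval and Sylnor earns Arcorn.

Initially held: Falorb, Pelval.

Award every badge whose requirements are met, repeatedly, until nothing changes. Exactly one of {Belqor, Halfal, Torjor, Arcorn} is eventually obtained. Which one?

Arcorn

With Pelval and Falorb, Zoresk is earned (Rule 6).
With Falorb and Pelval, Halnal is earned (Rule 4).
With Pelval, Falorb, and Zoresk, Syltor is earned (Rule 1).
With Halnal and Syltor, Sylnor is earned (Rule 3).
With Pelval and Sylnor, Arcorn is earned (Rule 8).
No rule produces Belqor, and it is not given. Torjor would need Zoresk and Halfal (Rule 7), but Halfal is never earned. Halfal would need Torjor (Rule 2), but Torjor is never earned.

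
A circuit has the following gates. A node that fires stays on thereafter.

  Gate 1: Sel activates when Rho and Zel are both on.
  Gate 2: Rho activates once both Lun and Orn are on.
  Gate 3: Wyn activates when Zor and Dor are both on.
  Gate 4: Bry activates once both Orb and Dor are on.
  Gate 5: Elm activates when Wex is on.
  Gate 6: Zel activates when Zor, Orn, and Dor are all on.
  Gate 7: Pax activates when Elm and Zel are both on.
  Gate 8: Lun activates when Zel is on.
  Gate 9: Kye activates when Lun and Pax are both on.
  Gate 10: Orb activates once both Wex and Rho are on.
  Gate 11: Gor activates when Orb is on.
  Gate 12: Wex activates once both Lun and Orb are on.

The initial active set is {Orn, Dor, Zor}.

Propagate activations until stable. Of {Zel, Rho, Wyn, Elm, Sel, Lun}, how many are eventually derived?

Gate 6: Zor, Orn, and Dor on → Zel on.
Zor and Dor are on, so Wyn activates (Gate 3).
Gate 8: Zel on → Lun on.
Gate 2: Lun and Orn on → Rho on.
Gate 1: Rho and Zel on → Sel on.
Zel: reached.
Rho: reached.
Wyn: reached.
Elm would need Wex (Gate 5), but Wex never turns on.
Sel: reached.
Lun: reached.
Reached: Zel, Rho, Wyn, Sel, and Lun — 5 of the 6.

5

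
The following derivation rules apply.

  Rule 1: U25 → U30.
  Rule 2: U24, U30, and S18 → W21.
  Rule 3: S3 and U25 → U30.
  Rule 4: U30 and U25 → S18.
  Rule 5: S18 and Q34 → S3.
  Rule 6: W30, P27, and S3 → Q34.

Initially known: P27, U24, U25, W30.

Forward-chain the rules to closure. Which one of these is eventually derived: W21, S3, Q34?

U25 holds, so U30 follows (Rule 1).
U30 and U25 hold, so S18 follows (Rule 4).
U24, U30, and S18 hold, so W21 follows (Rule 2).
S3 would need S18 and Q34 (Rule 5), but Q34 is never established. Q34 would need W30, P27, and S3 (Rule 6), but S3 is never established.

W21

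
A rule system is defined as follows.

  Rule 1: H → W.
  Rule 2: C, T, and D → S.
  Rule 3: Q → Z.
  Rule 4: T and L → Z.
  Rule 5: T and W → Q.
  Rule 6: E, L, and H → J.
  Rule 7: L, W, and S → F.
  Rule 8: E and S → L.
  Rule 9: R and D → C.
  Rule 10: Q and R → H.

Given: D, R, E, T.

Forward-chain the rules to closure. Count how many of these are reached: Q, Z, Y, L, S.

R and D hold, so C follows (Rule 9).
From C, T, and D, Rule 2 gives S.
E and S hold, so L follows (Rule 8).
From T and L, Rule 4 gives Z.
Q would need T and W (Rule 5), but W is never established.
Z: reached.
No rule produces Y, and it is not given.
L: reached.
S: reached.
Reached: Z, L, and S — 3 of the 5.

3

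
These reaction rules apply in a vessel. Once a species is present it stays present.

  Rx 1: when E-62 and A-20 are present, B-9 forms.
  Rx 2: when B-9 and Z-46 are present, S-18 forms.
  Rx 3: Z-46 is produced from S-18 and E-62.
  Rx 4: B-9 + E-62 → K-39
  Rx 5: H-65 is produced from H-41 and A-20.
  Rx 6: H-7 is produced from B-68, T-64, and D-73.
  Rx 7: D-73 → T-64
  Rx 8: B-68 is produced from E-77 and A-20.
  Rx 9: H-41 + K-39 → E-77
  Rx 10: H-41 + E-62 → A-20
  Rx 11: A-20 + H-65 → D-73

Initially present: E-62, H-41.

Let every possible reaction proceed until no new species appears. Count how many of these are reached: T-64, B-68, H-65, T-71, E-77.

H-41 and E-62 present → A-20 forms (Rx 10).
H-41 and A-20 present → H-65 forms (Rx 5).
E-62 and A-20 present → B-9 forms (Rx 1).
A-20 and H-65 present → D-73 forms (Rx 11).
B-9 and E-62 present → K-39 forms (Rx 4).
D-73 present → T-64 forms (Rx 7).
H-41 and K-39 present → E-77 forms (Rx 9).
E-77 and A-20 present → B-68 forms (Rx 8).
T-64: reached.
B-68: reached.
H-65: reached.
No rule produces T-71, and it is not given.
E-77: reached.
Reached: T-64, B-68, H-65, and E-77 — 4 of the 5.

4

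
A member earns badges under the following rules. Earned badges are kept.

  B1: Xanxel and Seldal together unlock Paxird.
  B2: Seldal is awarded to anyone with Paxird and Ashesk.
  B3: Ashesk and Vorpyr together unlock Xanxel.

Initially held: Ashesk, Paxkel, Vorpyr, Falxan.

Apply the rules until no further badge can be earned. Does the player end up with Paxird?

Paxird would need Xanxel and Seldal (B1), but Seldal is never earned.

No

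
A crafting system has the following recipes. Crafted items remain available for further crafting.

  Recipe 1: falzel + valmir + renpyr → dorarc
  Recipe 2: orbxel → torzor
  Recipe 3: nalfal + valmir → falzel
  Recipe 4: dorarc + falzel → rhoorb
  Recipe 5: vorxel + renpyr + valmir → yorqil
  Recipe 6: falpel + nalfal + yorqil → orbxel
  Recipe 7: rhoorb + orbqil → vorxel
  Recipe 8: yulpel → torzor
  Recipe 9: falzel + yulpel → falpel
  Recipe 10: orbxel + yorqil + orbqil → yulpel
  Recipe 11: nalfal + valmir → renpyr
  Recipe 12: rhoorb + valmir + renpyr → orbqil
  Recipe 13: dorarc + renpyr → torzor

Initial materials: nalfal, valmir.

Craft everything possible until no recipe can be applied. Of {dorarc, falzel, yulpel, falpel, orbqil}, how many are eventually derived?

3

Using Recipe 3, nalfal and valmir make falzel.
Using Recipe 11, nalfal and valmir make renpyr.
Using Recipe 1, falzel, valmir, and renpyr make dorarc.
dorarc + falzel → rhoorb (Recipe 4).
Using Recipe 12, rhoorb, valmir, and renpyr make orbqil.
dorarc: reached.
falzel: reached.
yulpel would need orbxel, yorqil, and orbqil (Recipe 10), but orbxel is never obtained.
falpel would need falzel and yulpel (Recipe 9), but yulpel is never obtained.
orbqil: reached.
Reached: dorarc, falzel, and orbqil — 3 of the 5.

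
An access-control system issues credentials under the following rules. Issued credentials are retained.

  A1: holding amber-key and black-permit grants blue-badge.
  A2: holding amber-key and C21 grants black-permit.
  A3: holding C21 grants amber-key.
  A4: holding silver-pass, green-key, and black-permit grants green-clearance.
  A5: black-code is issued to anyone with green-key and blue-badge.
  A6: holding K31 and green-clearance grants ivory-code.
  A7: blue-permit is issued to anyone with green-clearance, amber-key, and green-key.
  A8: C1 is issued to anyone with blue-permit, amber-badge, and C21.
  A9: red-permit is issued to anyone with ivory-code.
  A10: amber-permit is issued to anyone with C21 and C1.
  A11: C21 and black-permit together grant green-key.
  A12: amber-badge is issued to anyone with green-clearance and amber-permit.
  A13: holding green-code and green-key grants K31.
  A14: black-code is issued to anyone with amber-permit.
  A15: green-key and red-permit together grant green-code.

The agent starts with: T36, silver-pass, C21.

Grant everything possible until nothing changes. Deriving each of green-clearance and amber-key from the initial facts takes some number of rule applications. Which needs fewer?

amber-key

amber-key: Holding C21 grants amber-key (A3). [1 rule application]
green-clearance: Holding C21 grants amber-key (A3). Holding amber-key and C21 grants black-permit (A2). Holding C21 and black-permit grants green-key (A11). Holding silver-pass, green-key, and black-permit grants green-clearance (A4). [4 rule applications]
amber-key needs fewer.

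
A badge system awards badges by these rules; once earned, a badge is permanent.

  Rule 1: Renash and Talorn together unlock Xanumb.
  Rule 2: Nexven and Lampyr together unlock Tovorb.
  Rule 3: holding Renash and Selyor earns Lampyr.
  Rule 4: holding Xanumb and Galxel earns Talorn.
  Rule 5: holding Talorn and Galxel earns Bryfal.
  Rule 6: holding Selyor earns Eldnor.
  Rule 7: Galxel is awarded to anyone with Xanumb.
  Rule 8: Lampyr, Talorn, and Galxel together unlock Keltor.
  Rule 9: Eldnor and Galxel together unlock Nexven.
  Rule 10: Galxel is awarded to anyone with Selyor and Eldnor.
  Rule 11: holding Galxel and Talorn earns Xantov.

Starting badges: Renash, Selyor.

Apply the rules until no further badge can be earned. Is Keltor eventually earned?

Keltor would need Lampyr, Talorn, and Galxel (Rule 8), but Talorn is never earned.

No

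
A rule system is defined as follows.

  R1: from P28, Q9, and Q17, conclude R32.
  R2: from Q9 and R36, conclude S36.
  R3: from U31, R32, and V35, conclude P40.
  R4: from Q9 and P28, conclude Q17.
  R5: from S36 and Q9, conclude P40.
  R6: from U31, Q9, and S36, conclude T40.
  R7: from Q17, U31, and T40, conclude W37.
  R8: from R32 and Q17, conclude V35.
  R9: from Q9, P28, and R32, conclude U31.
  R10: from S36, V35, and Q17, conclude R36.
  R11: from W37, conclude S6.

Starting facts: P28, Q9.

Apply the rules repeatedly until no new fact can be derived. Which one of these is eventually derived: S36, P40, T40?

Q9 and P28 hold, so Q17 follows (R4).
P28, Q9, and Q17 hold, so R32 follows (R1).
From R32 and Q17, R8 gives V35.
Q9, P28, and R32 hold, so U31 follows (R9).
From U31, R32, and V35, R3 gives P40.
T40 would need U31, Q9, and S36 (R6), but S36 is never established. S36 would need Q9 and R36 (R2), but R36 is never established.

P40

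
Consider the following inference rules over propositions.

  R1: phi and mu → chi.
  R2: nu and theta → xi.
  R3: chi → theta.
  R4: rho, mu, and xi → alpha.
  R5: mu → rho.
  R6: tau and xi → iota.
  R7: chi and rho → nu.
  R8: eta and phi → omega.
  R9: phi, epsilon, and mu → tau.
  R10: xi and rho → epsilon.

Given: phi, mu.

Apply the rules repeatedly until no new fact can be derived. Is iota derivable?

Yes

phi and mu hold, so chi follows (R1).
mu holds, so rho follows (R5).
chi holds, so theta follows (R3).
From chi and rho, R7 gives nu.
nu and theta hold, so xi follows (R2).
From xi and rho, R10 gives epsilon.
phi, epsilon, and mu hold, so tau follows (R9).
tau and xi hold, so iota follows (R6).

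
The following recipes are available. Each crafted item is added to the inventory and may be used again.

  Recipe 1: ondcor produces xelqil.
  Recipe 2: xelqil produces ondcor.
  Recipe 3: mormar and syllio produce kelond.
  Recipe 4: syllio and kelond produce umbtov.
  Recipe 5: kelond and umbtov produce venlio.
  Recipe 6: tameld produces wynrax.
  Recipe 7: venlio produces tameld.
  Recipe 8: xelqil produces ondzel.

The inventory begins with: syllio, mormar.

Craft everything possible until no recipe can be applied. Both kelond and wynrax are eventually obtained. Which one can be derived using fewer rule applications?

kelond: mormar and syllio → kelond (Recipe 3). [1 rule application]
wynrax: mormar and syllio → kelond (Recipe 3). Using Recipe 4, syllio and kelond make umbtov. kelond and umbtov → venlio (Recipe 5). Using Recipe 7, venlio makes tameld. Using Recipe 6, tameld makes wynrax. [5 rule applications]
kelond needs fewer.

kelond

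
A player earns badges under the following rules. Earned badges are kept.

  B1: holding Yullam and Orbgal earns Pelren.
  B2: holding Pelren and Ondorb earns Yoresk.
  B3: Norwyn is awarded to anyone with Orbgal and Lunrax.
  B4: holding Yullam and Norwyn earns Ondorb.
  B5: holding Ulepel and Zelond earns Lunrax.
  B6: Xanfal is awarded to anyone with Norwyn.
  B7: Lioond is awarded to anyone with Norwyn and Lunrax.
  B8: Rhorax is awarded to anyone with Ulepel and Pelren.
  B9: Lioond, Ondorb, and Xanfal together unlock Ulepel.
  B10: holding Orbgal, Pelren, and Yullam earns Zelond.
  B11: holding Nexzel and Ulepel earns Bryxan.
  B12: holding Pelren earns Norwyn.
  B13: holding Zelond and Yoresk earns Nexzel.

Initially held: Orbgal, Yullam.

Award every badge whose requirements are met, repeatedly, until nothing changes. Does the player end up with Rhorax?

No

Rhorax would need Ulepel and Pelren (B8), but Ulepel is never earned.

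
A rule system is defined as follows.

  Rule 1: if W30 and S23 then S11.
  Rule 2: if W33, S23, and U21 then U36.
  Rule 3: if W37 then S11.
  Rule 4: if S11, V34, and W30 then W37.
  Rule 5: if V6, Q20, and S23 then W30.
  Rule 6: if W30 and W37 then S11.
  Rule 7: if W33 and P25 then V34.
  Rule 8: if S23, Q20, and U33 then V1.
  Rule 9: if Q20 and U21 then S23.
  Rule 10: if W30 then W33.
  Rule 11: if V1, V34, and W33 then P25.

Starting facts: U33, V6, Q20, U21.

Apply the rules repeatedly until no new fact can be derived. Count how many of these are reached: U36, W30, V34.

From Q20 and U21, Rule 9 gives S23.
V6, Q20, and S23 hold, so W30 follows (Rule 5).
W30 holds, so W33 follows (Rule 10).
From W33, S23, and U21, Rule 2 gives U36.
U36: reached.
W30: reached.
V34 would need W33 and P25 (Rule 7), but P25 is never established.
Reached: U36 and W30 — 2 of the 3.

2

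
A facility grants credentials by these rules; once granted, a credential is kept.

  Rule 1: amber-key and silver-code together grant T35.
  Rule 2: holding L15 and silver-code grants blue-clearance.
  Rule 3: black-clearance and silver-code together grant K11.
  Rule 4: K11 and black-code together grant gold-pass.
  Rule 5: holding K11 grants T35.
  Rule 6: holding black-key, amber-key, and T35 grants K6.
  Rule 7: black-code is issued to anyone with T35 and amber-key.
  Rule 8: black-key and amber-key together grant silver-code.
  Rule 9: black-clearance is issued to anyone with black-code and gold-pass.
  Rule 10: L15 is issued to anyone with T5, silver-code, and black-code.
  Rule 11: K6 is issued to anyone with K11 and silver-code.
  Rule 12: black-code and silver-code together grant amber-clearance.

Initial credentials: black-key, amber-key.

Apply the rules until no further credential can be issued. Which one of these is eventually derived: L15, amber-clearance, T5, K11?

Holding black-key and amber-key grants silver-code (Rule 8).
Holding amber-key and silver-code grants T35 (Rule 1).
Holding T35 and amber-key grants black-code (Rule 7).
Holding black-code and silver-code grants amber-clearance (Rule 12).
L15 would need T5, silver-code, and black-code (Rule 10), but T5 is never granted. K11 would need black-clearance and silver-code (Rule 3), but black-clearance is never granted. No rule produces T5, and it is not given.

amber-clearance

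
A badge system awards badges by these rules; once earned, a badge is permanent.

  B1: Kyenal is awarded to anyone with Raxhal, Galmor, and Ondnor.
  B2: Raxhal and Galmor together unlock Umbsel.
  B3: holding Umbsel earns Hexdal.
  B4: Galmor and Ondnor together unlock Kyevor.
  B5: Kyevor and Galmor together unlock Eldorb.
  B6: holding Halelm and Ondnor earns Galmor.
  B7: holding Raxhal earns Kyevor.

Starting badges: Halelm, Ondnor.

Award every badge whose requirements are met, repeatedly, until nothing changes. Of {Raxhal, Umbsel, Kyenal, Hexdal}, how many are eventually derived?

No rule produces Raxhal, and it is not given.
Umbsel would need Raxhal and Galmor (B2), but Raxhal is never earned.
Kyenal would need Raxhal, Galmor, and Ondnor (B1), but Raxhal is never earned.
Hexdal would need Umbsel (B3), but Umbsel is never earned.
None of the 4 are reached.

0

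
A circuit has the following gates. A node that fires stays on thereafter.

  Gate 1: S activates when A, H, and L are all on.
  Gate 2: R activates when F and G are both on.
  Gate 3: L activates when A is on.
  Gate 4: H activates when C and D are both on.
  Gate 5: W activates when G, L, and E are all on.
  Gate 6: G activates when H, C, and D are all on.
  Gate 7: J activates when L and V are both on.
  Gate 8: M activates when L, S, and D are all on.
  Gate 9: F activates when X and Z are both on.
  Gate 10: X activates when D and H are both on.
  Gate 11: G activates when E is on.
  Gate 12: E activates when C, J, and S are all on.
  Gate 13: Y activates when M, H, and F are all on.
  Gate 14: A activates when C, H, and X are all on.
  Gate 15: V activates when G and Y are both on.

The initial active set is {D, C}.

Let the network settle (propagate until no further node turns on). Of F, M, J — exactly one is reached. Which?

C and D are on, so H activates (Gate 4).
Gate 10: D and H on → X on.
Gate 14: C, H, and X on → A on.
Gate 3: A on → L on.
Gate 1: A, H, and L on → S on.
Gate 8: L, S, and D on → M on.
J would need L and V (Gate 7), but V never turns on. F would need X and Z (Gate 9), but Z never turns on.

M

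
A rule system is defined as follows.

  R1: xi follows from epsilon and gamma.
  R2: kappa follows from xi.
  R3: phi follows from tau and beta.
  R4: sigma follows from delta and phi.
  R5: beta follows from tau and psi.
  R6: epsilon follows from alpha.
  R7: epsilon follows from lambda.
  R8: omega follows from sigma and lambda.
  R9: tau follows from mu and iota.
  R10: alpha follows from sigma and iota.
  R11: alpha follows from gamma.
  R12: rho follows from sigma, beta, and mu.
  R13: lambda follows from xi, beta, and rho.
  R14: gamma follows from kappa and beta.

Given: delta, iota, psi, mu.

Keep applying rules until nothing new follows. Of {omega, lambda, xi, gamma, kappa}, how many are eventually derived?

0

omega would need sigma and lambda (R8), but lambda is never established.
lambda would need xi, beta, and rho (R13), but xi is never established.
xi would need epsilon and gamma (R1), but gamma is never established.
gamma would need kappa and beta (R14), but kappa is never established.
kappa would need xi (R2), but xi is never established.
None of the 5 are reached.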